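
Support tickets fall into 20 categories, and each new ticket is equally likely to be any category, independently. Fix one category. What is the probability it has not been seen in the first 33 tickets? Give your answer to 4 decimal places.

Each ticket misses the fixed category with probability (20-1)/20 = 19/20, independently.
P(still missing after 33) = (19/20)^33 = 0.18403.

0.1840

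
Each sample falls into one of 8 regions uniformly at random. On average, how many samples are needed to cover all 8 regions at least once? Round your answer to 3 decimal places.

After k distinct regions have appeared, the next sample gives a new one with probability (8-k)/8, so the expected wait for the (k+1)-th is 8/(8-k).
E[T] = 8/8 + 8/7 + 8/6 + ... + 8/2 + 8/1 = 8·H_{8}.
H_{8} = 2.7179, so E[T] = 21.7429.

21.743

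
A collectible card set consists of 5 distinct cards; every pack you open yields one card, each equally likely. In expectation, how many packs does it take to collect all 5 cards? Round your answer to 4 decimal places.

Split into phases: going from k distinct to k+1 distinct takes on average 5/(5-k) packs.
E[T] = 5/5 + 5/4 + 5/3 + 5/2 + 5/1 = 5·H_{5}.
H_{5} = 2.28333, so E[T] = 11.41667.

11.4167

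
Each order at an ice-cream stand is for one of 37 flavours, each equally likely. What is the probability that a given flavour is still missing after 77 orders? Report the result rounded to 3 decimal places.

On each order the fixed flavour fails to appear with probability 36/37.
P(still missing after 77) = (36/37)^77 = 0.1213.

0.121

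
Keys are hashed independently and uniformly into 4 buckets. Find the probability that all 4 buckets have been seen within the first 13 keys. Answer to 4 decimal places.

Let A_i be the event that bucket i is missing after 13 keys. By inclusion–exclusion on the A_i,
P(all seen) = Σ_{j=0}^{4} (-1)^j C(4,j)((4-j)/4)^13
= 1.00000 - 0.09503 + 0.00073 - 0.00000 + 0.00000
= 0.90570.

0.9057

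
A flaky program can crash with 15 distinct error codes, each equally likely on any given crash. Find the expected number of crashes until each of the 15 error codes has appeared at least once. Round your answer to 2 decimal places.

After k distinct error codes have appeared, the next crash gives a new one with probability (15-k)/15, so the expected wait for the (k+1)-th is 15/(15-k).
E[T] = 15/15 + 15/14 + 15/13 + ... + 15/2 + 15/1 = 15·H_{15}.
H_{15} = 3.318, so E[T] = 49.773.

49.77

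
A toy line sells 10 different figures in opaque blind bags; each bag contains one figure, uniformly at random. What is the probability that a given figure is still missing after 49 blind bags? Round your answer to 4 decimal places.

On each blind bag the fixed figure fails to appear with probability 9/10.
P(still missing after 49) = (9/10)^49 = 0.00573.

0.0057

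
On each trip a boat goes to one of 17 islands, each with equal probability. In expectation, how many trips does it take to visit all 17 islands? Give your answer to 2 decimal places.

The wait to go from k to k+1 distinct islands is geometric with mean 17/(17-k).
E[T] = 17/17 + 17/16 + 17/15 + ... + 17/2 + 17/1 = 17·H_{17}.
H_{17} = 3.440, so E[T] = 58.472.

58.47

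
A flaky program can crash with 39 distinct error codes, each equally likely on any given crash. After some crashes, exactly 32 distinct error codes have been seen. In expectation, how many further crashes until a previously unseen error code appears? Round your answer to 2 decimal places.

Each crash yields a new error code with probability (39-32)/39 = 7/39, so the wait is geometric with mean 39/7.
E = 39/7 = 5.571.

5.57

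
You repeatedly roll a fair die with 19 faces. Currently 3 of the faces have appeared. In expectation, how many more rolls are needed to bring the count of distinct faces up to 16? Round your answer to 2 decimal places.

29.40

The wait to go from k to k+1 distinct faces is geometric with mean 19/(19-k).
Sum over k = 3,...,15: E = 19/16 + 19/15 + 19/14 + ... + 19/5 + 19/4 = 29.401.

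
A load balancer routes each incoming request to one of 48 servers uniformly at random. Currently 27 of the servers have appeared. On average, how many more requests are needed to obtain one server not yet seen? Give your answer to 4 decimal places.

The number of requests until the next new server is geometric with success probability 21/48, so its mean is 48/21.
E = 48/21 = 2.28571.

2.2857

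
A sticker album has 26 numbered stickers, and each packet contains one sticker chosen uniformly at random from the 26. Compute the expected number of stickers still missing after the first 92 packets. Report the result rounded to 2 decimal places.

For each sticker, P(unseen after 92) = (25/26)^92 = 0.027.
By linearity of expectation, E[unseen] = 26·(25/26)^92 = 0.705.

0.70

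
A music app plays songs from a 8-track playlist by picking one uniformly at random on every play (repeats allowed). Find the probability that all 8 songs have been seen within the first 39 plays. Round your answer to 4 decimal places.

Let A_i be the event that song i is missing after 39 plays. By inclusion–exclusion on the A_i,
P(all seen) = Σ_{j=0}^{8} (-1)^j C(8,j)((8-j)/8)^39
= 1.00000 - 0.04379 + 0.00038 - 0.00000 + 0.00000 - 0.00000 + 0.00000 - 0.00000 + 0.00000
= 0.95658.

0.9566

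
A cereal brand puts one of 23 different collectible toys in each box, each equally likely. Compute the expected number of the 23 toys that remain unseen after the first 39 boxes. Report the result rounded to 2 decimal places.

4.06

For each toy, P(unseen after 39) = (22/23)^39 = 0.177.
By linearity of expectation, E[unseen] = 23·(22/23)^39 = 4.063.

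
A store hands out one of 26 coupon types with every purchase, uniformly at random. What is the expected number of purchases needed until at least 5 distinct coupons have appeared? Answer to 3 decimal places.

With k distinct coupons already seen, the next new one arrives after an expected 26/(26-k) purchases.
Sum over k = 0,...,4: E = 26/26 + 26/25 + 26/24 + 26/23 + 26/22 = 5.4356.

5.436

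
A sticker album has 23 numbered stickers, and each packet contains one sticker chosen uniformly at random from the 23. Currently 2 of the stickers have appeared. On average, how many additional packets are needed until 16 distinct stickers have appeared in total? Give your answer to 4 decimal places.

24.2075

The wait to go from k to k+1 distinct stickers is geometric with mean 23/(23-k).
Sum over k = 2,...,15: E = 23/21 + 23/20 + 23/19 + ... + 23/9 + 23/8 = 24.20754.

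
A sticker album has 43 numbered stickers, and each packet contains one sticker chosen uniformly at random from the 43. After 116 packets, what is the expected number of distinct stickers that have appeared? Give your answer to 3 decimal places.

For each sticker, P(seen in 116 packets) = 1 - (42/43)^116 = 0.9348.
By linearity of expectation, E[distinct seen] = 43·(1 - (42/43)^116) = 40.1943.

40.194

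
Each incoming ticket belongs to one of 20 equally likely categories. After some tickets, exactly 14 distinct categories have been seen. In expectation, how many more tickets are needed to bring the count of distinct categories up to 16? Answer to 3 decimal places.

7.333

With k distinct categories already seen, the next new one takes an expected 20/(20-k) tickets.
Sum over k = 14,...,15: E = 20/6 + 20/5 = 7.3333.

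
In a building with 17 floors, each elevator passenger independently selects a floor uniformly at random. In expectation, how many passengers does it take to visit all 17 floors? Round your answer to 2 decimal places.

58.47

The wait to go from k to k+1 distinct floors is geometric with mean 17/(17-k).
E[T] = 17/17 + 17/16 + 17/15 + ... + 17/2 + 17/1 = 17·H_{17}.
H_{17} = 3.440, so E[T] = 58.472.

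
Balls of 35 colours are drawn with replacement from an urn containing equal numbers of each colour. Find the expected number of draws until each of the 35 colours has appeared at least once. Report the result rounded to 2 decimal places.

145.14

After k distinct colours have appeared, the next draw gives a new one with probability (35-k)/35, so the expected wait for the (k+1)-th is 35/(35-k).
E[T] = 35/35 + 35/34 + 35/33 + ... + 35/2 + 35/1 = 35·H_{35}.
H_{35} = 4.147, so E[T] = 145.137.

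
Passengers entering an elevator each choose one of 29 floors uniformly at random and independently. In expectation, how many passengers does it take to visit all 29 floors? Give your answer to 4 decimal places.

114.8880

The wait to go from k to k+1 distinct floors is geometric with mean 29/(29-k).
E[T] = 29/29 + 29/28 + 29/27 + ... + 29/2 + 29/1 = 29·H_{29}.
H_{29} = 3.96165, so E[T] = 114.88796.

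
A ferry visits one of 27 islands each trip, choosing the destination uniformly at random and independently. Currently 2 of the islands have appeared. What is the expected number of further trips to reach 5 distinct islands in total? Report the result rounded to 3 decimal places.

From k distinct to k+1 distinct takes on average 27/(27-k) trips.
Sum over k = 2,...,4: E = 27/25 + 27/24 + 27/23 = 3.3789.

3.379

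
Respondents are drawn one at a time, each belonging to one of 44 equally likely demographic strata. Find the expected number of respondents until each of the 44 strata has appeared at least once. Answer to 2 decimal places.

192.40

The wait to go from k to k+1 distinct strata is geometric with mean 44/(44-k).
E[T] = 44/44 + 44/43 + 44/42 + ... + 44/2 + 44/1 = 44·H_{44}.
H_{44} = 4.373, so E[T] = 192.400.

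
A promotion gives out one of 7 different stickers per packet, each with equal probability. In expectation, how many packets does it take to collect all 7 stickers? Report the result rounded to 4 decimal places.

Split into phases: going from k distinct to k+1 distinct takes on average 7/(7-k) packets.
E[T] = 7/7 + 7/6 + 7/5 + ... + 7/2 + 7/1 = 7·H_{7}.
H_{7} = 2.59286, so E[T] = 18.15000.

18.1500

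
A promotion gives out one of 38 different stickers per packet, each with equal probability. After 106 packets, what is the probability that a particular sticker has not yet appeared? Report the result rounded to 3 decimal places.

Each packet misses the fixed sticker with probability (38-1)/38 = 37/38, independently.
P(still missing after 106) = (37/38)^106 = 0.0592.

0.059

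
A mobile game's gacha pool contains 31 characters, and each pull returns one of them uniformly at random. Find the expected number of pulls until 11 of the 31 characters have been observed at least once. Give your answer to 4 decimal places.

With k distinct characters already seen, the next new one arrives after an expected 31/(31-k) pulls.
Sum over k = 0,...,10: E = 31/31 + 31/30 + 31/29 + ... + 31/22 + 31/21 = 13.31467.

13.3147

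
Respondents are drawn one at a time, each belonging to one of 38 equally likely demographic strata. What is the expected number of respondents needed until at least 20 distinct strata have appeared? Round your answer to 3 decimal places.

With k distinct strata already seen, the next new one arrives after an expected 38/(38-k) respondents.
Sum over k = 0,...,19: E = 38/38 + 38/37 + 38/36 + ... + 38/20 + 38/19 = 27.8462.

27.846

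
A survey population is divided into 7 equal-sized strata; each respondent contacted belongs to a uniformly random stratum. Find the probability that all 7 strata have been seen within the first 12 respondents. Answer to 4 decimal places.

0.2285

By inclusion–exclusion over which strata are missing,
P(all seen) = Σ_{j=0}^{7} (-1)^j C(7,j)((7-j)/7)^12
= 1.00000 - 1.10087 + 0.37041 - 0.04242 + 0.00134 - 0.00001 + 0.00000 - 0.00000
= 0.22845.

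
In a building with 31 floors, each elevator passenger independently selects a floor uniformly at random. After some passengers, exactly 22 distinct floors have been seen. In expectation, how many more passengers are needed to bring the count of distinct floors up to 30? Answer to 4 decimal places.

With k distinct floors already seen, the next new one takes an expected 31/(31-k) passengers.
Sum over k = 22,...,29: E = 31/9 + 31/8 + 31/7 + ... + 31/3 + 31/2 = 56.69802.

56.6980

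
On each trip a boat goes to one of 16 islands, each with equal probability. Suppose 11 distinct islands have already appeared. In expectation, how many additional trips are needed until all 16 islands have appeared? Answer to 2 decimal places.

From k distinct to k+1 distinct takes on average 16/(16-k) trips.
Sum over k = 11,...,15: E = 16/5 + 16/4 + 16/3 + 16/2 + 16/1 = 36.533.

36.53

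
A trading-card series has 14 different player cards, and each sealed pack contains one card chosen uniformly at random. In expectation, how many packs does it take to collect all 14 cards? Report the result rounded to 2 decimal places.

45.52

Split into phases: going from k distinct to k+1 distinct takes on average 14/(14-k) packs.
E[T] = 14/14 + 14/13 + 14/12 + ... + 14/2 + 14/1 = 14·H_{14}.
H_{14} = 3.252, so E[T] = 45.522.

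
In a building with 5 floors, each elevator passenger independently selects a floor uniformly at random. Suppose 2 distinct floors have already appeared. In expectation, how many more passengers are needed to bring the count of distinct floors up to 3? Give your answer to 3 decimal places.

1.667

With k distinct floors already seen, the next new one takes an expected 5/(5-k) passengers.
Only the k = 2 term is needed: E = 5/3 = 1.6667.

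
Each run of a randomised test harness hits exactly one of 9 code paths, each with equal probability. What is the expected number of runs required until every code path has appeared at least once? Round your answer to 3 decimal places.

After k distinct code paths have appeared, the next run gives a new one with probability (9-k)/9, so the expected wait for the (k+1)-th is 9/(9-k).
E[T] = 9/9 + 9/8 + 9/7 + ... + 9/2 + 9/1 = 9·H_{9}.
H_{9} = 2.8290, so E[T] = 25.4607.

25.461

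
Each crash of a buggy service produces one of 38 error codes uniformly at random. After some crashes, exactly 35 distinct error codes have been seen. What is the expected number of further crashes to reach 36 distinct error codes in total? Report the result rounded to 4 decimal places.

With k distinct error codes already seen, the next new one takes an expected 38/(38-k) crashes.
Only the k = 35 term is needed: E = 38/3 = 12.66667.

12.6667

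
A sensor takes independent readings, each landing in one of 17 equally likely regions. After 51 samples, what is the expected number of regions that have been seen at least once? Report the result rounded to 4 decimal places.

For each region, P(seen in 51 samples) = 1 - (16/17)^51 = 0.95458.
By linearity of expectation, E[distinct seen] = 17·(1 - (16/17)^51) = 16.22790.

16.2279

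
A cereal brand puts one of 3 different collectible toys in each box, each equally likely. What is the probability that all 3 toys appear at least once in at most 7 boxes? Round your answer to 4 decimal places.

By inclusion–exclusion over which toys are missing,
P(all seen) = Σ_{j=0}^{3} (-1)^j C(3,j)((3-j)/3)^7
= 1.00000 - 0.17558 + 0.00137 - 0.00000
= 0.82579.

0.8258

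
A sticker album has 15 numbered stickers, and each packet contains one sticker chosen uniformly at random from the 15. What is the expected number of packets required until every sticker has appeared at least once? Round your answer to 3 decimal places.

49.773

Split into phases: going from k distinct to k+1 distinct takes on average 15/(15-k) packets.
E[T] = 15/15 + 15/14 + 15/13 + ... + 15/2 + 15/1 = 15·H_{15}.
H_{15} = 3.3182, so E[T] = 49.7734.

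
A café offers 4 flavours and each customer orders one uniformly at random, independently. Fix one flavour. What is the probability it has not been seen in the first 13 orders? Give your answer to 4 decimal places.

0.0238

Each order misses the fixed flavour with probability (4-1)/4 = 3/4, independently.
P(still missing after 13) = (3/4)^13 = 0.02376.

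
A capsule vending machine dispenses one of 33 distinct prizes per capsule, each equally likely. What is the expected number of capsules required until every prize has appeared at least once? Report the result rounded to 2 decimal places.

134.93

After k distinct prizes have appeared, the next capsule gives a new one with probability (33-k)/33, so the expected wait for the (k+1)-th is 33/(33-k).
E[T] = 33/33 + 33/32 + 33/31 + ... + 33/2 + 33/1 = 33·H_{33}.
H_{33} = 4.089, so E[T] = 134.930.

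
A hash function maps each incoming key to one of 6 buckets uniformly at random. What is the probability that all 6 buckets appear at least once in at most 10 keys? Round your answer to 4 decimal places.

0.2718

Let A_i be the event that bucket i is missing after 10 keys. By inclusion–exclusion on the A_i,
P(all seen) = Σ_{j=0}^{6} (-1)^j C(6,j)((6-j)/6)^10
= 1.00000 - 0.96903 + 0.26012 - 0.01953 + 0.00025 - 0.00000 + 0.00000
= 0.27181.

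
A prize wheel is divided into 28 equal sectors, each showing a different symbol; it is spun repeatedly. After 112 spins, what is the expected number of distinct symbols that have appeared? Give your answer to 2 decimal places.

For each symbol, P(seen in 112 spins) = 1 - (27/28)^112 = 0.983.
By linearity of expectation, E[distinct seen] = 28·(1 - (27/28)^112) = 27.523.

27.52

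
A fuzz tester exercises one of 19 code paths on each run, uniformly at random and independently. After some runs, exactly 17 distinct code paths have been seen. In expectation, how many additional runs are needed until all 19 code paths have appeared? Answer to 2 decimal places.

From k distinct to k+1 distinct takes on average 19/(19-k) runs.
Sum over k = 17,...,18: E = 19/2 + 19/1 = 28.500.

28.50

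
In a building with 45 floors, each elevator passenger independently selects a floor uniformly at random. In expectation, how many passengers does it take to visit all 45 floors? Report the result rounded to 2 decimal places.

After k distinct floors have appeared, the next passenger gives a new one with probability (45-k)/45, so the expected wait for the (k+1)-th is 45/(45-k).
E[T] = 45/45 + 45/44 + 45/43 + ... + 45/2 + 45/1 = 45·H_{45}.
H_{45} = 4.395, so E[T] = 197.773.

197.77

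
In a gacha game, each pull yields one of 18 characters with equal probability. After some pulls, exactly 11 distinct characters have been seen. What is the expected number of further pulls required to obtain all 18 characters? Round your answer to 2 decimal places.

46.67

From k distinct to k+1 distinct takes on average 18/(18-k) pulls.
Sum over k = 11,...,17: E = 18/7 + 18/6 + 18/5 + ... + 18/2 + 18/1 = 46.671.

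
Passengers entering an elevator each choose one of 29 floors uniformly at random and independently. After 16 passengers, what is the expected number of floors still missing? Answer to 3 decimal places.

For each floor, P(unseen after 16) = (28/29)^16 = 0.5704.
By linearity of expectation, E[unseen] = 29·(28/29)^16 = 16.5409.

16.541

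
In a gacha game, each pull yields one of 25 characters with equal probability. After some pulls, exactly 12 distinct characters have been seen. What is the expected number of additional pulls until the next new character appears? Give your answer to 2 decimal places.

1.92

Each pull yields a new character with probability (25-12)/25 = 13/25, so the wait is geometric with mean 25/13.
E = 25/13 = 1.923.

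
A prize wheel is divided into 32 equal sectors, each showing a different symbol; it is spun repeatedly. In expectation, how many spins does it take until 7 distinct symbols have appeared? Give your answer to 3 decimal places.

7.761

With k distinct symbols already seen, the next new one arrives after an expected 32/(32-k) spins.
Sum over k = 0,...,6: E = 32/32 + 32/31 + 32/30 + ... + 32/27 + 32/26 = 7.7612.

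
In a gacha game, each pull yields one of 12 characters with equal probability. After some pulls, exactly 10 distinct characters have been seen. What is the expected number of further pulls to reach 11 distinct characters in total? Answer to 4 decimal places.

The wait to go from k to k+1 distinct characters is geometric with mean 12/(12-k).
Only the k = 10 term is needed: E = 12/2 = 6.00000.

6.0000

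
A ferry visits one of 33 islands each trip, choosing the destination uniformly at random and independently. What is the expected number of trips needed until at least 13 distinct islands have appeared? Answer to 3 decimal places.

With k distinct islands already seen, the next new one arrives after an expected 33/(33-k) trips.
Sum over k = 0,...,12: E = 33/33 + 33/32 + 33/31 + ... + 33/22 + 33/21 = 16.2049.

16.205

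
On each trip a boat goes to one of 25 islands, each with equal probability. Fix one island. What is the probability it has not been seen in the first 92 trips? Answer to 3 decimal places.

Each trip misses the fixed island with probability (25-1)/25 = 24/25, independently.
P(still missing after 92) = (24/25)^92 = 0.0234.

0.023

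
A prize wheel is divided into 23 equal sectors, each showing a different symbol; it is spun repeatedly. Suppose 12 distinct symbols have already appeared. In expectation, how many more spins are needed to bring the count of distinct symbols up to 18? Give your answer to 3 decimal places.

The wait to go from k to k+1 distinct symbols is geometric with mean 23/(23-k).
Sum over k = 12,...,17: E = 23/11 + 23/10 + 23/9 + 23/8 + 23/7 + 23/6 = 16.9405.

16.941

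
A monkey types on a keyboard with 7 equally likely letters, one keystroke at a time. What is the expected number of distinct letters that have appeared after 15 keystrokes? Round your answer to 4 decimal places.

6.3067

For each letter, P(seen in 15 keystrokes) = 1 - (6/7)^15 = 0.90096.
By linearity of expectation, E[distinct seen] = 7·(1 - (6/7)^15) = 6.30674.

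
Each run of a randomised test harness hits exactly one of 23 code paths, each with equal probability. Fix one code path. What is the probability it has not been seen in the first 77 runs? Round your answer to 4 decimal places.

0.0326

On each run the fixed code path fails to appear with probability 22/23.
P(still missing after 77) = (22/23)^77 = 0.03262.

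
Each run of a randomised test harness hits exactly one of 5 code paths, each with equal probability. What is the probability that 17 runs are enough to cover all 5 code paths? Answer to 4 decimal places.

Let A_i be the event that code path i is missing after 17 runs. By inclusion–exclusion on the A_i,
P(all seen) = Σ_{j=0}^{5} (-1)^j C(5,j)((5-j)/5)^17
= 1.00000 - 0.11259 + 0.00169 - 0.00000 + 0.00000 - 0.00000
= 0.88910.

0.8891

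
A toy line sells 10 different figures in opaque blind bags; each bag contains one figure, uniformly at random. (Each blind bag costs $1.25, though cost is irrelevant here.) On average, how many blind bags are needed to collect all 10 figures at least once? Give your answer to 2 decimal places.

29.29

After k distinct figures have appeared, the next blind bag gives a new one with probability (10-k)/10, so the expected wait for the (k+1)-th is 10/(10-k).
E[T] = 10/10 + 10/9 + 10/8 + ... + 10/2 + 10/1 = 10·H_{10}.
H_{10} = 2.929, so E[T] = 29.290.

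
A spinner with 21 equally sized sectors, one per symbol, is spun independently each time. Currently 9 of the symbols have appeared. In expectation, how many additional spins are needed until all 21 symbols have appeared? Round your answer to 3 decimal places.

With k distinct symbols already seen, the next new one takes an expected 21/(21-k) spins.
Sum over k = 9,...,20: E = 21/12 + 21/11 + 21/10 + ... + 21/2 + 21/1 = 65.1674.

65.167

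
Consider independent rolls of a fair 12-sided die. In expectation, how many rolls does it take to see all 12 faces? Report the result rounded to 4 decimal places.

The wait to go from k to k+1 distinct faces is geometric with mean 12/(12-k).
E[T] = 12/12 + 12/11 + 12/10 + ... + 12/2 + 12/1 = 12·H_{12}.
H_{12} = 3.10321, so E[T] = 37.23853.

37.2385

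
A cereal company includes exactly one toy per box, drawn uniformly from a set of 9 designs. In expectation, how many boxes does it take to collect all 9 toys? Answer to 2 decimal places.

The wait to go from k to k+1 distinct toys is geometric with mean 9/(9-k).
E[T] = 9/9 + 9/8 + 9/7 + ... + 9/2 + 9/1 = 9·H_{9}.
H_{9} = 2.829, so E[T] = 25.461.

25.46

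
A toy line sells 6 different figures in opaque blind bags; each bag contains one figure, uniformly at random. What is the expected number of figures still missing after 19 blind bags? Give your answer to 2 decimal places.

0.19

For each figure, P(unseen after 19) = (5/6)^19 = 0.031.
By linearity of expectation, E[unseen] = 6·(5/6)^19 = 0.188.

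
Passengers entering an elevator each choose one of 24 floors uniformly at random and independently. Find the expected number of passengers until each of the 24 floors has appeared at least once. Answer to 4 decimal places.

90.6230

Split into phases: going from k distinct to k+1 distinct takes on average 24/(24-k) passengers.
E[T] = 24/24 + 24/23 + 24/22 + ... + 24/2 + 24/1 = 24·H_{24}.
H_{24} = 3.77596, so E[T] = 90.62300.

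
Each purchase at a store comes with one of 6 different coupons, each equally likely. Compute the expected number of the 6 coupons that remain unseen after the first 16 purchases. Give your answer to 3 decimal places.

For each coupon, P(unseen after 16) = (5/6)^16 = 0.0541.
By linearity of expectation, E[unseen] = 6·(5/6)^16 = 0.3245.

0.325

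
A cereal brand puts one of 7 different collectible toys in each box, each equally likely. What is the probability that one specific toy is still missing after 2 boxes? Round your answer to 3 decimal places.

On each box the fixed toy fails to appear with probability 6/7.
P(still missing after 2) = (6/7)^2 = 0.7347.

0.735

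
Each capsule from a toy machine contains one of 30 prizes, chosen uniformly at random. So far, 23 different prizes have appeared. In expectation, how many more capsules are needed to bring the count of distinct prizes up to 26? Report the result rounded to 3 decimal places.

15.286

From k distinct to k+1 distinct takes on average 30/(30-k) capsules.
Sum over k = 23,...,25: E = 30/7 + 30/6 + 30/5 = 15.2857.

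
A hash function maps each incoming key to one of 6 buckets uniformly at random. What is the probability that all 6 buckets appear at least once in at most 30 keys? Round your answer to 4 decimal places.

By inclusion–exclusion over which buckets are missing,
P(all seen) = Σ_{j=0}^{6} (-1)^j C(6,j)((6-j)/6)^30
= 1.00000 - 0.02528 + 0.00008 - 0.00000 + 0.00000 - 0.00000 + 0.00000
= 0.97480.

0.9748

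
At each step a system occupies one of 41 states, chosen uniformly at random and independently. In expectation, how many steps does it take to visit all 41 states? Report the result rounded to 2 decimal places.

After k distinct states have appeared, the next step gives a new one with probability (41-k)/41, so the expected wait for the (k+1)-th is 41/(41-k).
E[T] = 41/41 + 41/40 + 41/39 + ... + 41/2 + 41/1 = 41·H_{41}.
H_{41} = 4.303, so E[T] = 176.420.

176.42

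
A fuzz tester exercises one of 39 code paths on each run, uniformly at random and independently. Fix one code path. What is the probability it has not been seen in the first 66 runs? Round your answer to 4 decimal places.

On each run the fixed code path fails to appear with probability 38/39.
P(still missing after 66) = (38/39)^66 = 0.18007.

0.1801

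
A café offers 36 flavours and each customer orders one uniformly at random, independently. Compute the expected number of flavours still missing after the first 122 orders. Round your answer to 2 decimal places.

1.16

For each flavour, P(unseen after 122) = (35/36)^122 = 0.032.
By linearity of expectation, E[unseen] = 36·(35/36)^122 = 1.158.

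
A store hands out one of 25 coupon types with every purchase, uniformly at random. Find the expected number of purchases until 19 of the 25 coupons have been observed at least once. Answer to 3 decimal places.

With k distinct coupons already seen, the next new one arrives after an expected 25/(25-k) purchases.
Sum over k = 0,...,18: E = 25/25 + 25/24 + 25/23 + ... + 25/8 + 25/7 = 34.1490.

34.149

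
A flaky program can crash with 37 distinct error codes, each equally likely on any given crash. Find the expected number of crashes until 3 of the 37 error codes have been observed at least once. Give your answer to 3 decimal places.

Going from k to k+1 distinct takes a geometric number of crashes with mean 37/(37-k).
Sum over k = 0,...,2: E = 37/37 + 37/36 + 37/35 = 3.0849.

3.085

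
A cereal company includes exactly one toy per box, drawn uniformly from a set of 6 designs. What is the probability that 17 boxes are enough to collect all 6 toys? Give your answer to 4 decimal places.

0.7446

By inclusion–exclusion over which toys are missing,
P(all seen) = Σ_{j=0}^{6} (-1)^j C(6,j)((6-j)/6)^17
= 1.00000 - 0.27044 + 0.01522 - 0.00015 + 0.00000 - 0.00000 + 0.00000
= 0.74463.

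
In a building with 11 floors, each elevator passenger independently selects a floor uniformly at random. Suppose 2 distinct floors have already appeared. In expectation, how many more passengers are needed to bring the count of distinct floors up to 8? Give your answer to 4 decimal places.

10.9520

From k distinct to k+1 distinct takes on average 11/(11-k) passengers.
Sum over k = 2,...,7: E = 11/9 + 11/8 + 11/7 + 11/6 + 11/5 + 11/4 = 10.95198.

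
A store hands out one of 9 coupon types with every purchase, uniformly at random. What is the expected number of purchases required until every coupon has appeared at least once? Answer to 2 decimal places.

25.46

Split into phases: going from k distinct to k+1 distinct takes on average 9/(9-k) purchases.
E[T] = 9/9 + 9/8 + 9/7 + ... + 9/2 + 9/1 = 9·H_{9}.
H_{9} = 2.829, so E[T] = 25.461.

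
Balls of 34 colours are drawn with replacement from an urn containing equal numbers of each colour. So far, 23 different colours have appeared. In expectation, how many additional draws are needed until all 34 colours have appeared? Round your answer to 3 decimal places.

The wait to go from k to k+1 distinct colours is geometric with mean 34/(34-k).
Sum over k = 23,...,33: E = 34/11 + 34/10 + 34/9 + ... + 34/2 + 34/1 = 102.6758.

102.676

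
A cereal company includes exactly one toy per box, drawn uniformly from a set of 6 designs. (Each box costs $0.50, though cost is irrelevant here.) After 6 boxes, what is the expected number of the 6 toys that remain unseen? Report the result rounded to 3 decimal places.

For each toy, P(unseen after 6) = (5/6)^6 = 0.3349.
By linearity of expectation, E[unseen] = 6·(5/6)^6 = 2.0094.

2.009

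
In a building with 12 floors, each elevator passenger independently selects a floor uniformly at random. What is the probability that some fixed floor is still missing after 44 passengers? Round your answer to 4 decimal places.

On each passenger the fixed floor fails to appear with probability 11/12.
P(still missing after 44) = (11/12)^44 = 0.02174.

0.0217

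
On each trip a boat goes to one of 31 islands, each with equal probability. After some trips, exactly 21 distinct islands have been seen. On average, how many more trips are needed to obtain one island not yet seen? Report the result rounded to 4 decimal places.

3.1000

The number of trips until the next new island is geometric with success probability 10/31, so its mean is 31/10.
E = 31/10 = 3.10000.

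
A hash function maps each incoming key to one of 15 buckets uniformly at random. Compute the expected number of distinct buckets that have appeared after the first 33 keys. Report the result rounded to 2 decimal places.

For each bucket, P(seen in 33 keys) = 1 - (14/15)^33 = 0.897.
By linearity of expectation, E[distinct seen] = 15·(1 - (14/15)^33) = 13.461.

13.46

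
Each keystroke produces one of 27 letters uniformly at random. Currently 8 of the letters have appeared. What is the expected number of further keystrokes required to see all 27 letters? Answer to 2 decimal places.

95.79

From k distinct to k+1 distinct takes on average 27/(27-k) keystrokes.
Sum over k = 8,...,26: E = 27/19 + 27/18 + 27/17 + ... + 27/2 + 27/1 = 95.789.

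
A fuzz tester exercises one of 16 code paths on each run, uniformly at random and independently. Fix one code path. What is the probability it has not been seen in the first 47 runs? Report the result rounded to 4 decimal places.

On each run the fixed code path fails to appear with probability 15/16.
P(still missing after 47) = (15/16)^47 = 0.04816.

0.0482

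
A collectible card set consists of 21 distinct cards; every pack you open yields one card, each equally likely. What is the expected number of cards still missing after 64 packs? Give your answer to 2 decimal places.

For each card, P(unseen after 64) = (20/21)^64 = 0.044.
By linearity of expectation, E[unseen] = 21·(20/21)^64 = 0.925.

0.92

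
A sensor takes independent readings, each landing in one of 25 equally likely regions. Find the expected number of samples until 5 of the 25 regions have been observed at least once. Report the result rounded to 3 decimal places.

Going from k to k+1 distinct takes a geometric number of samples with mean 25/(25-k).
Sum over k = 0,...,4: E = 25/25 + 25/24 + 25/23 + 25/22 + 25/21 = 5.4555.

5.455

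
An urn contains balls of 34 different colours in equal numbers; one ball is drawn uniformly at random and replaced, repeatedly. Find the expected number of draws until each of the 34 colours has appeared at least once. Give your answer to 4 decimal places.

After k distinct colours have appeared, the next draw gives a new one with probability (34-k)/34, so the expected wait for the (k+1)-th is 34/(34-k).
E[T] = 34/34 + 34/33 + 34/32 + ... + 34/2 + 34/1 = 34·H_{34}.
H_{34} = 4.11821, so E[T] = 140.01914.

140.0191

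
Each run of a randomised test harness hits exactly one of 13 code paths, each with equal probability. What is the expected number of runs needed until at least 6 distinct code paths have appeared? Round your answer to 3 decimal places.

With k distinct code paths already seen, the next new one arrives after an expected 13/(13-k) runs.
Sum over k = 0,...,5: E = 13/13 + 13/12 + 13/11 + 13/10 + 13/9 + 13/8 = 7.6346.

7.635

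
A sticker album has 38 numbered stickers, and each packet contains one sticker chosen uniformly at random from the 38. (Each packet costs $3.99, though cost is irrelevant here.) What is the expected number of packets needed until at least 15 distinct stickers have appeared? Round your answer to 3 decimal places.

With k distinct stickers already seen, the next new one arrives after an expected 38/(38-k) packets.
Sum over k = 0,...,14: E = 38/38 + 38/37 + 38/36 + ... + 38/25 + 38/24 = 18.7572.

18.757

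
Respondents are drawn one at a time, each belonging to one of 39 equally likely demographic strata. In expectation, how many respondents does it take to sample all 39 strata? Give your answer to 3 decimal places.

Split into phases: going from k distinct to k+1 distinct takes on average 39/(39-k) respondents.
E[T] = 39/39 + 39/38 + 39/37 + ... + 39/2 + 39/1 = 39·H_{39}.
H_{39} = 4.2535, so E[T] = 165.8882.

165.888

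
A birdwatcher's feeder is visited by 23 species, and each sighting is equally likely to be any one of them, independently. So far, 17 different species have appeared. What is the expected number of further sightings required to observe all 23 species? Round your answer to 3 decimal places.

With k distinct species already seen, the next new one takes an expected 23/(23-k) sightings.
Sum over k = 17,...,22: E = 23/6 + 23/5 + 23/4 + 23/3 + 23/2 + 23/1 = 56.3500.

56.350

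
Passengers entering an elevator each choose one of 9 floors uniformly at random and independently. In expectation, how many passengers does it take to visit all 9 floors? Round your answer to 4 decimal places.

25.4607

The wait to go from k to k+1 distinct floors is geometric with mean 9/(9-k).
E[T] = 9/9 + 9/8 + 9/7 + ... + 9/2 + 9/1 = 9·H_{9}.
H_{9} = 2.82897, so E[T] = 25.46071.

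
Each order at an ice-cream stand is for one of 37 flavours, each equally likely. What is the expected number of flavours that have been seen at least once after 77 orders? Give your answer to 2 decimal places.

For each flavour, P(seen in 77 orders) = 1 - (36/37)^77 = 0.879.
By linearity of expectation, E[distinct seen] = 37·(1 - (36/37)^77) = 32.513.

32.51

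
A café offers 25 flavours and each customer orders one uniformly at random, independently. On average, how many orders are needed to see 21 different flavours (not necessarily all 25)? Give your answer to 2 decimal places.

43.32

Going from k to k+1 distinct takes a geometric number of orders with mean 25/(25-k).
Sum over k = 0,...,20: E = 25/25 + 25/24 + 25/23 + ... + 25/6 + 25/5 = 43.316.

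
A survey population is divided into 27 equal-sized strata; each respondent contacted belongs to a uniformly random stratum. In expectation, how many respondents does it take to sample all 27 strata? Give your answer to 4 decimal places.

The wait to go from k to k+1 distinct strata is geometric with mean 27/(27-k).
E[T] = 27/27 + 27/26 + 27/25 + ... + 27/2 + 27/1 = 27·H_{27}.
H_{27} = 3.89146, so E[T] = 105.06933.

105.0693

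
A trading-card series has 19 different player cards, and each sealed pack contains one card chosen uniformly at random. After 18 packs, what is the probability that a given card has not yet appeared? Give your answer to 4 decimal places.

0.3779

Each pack misses the fixed card with probability (19-1)/19 = 18/19, independently.
P(still missing after 18) = (18/19)^18 = 0.37787.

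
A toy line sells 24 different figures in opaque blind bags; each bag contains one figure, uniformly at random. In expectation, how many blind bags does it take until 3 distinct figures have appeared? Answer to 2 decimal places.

With k distinct figures already seen, the next new one arrives after an expected 24/(24-k) blind bags.
Sum over k = 0,...,2: E = 24/24 + 24/23 + 24/22 = 3.134.

3.13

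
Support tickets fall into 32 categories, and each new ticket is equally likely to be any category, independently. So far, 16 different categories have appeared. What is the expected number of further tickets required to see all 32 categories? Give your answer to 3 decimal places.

108.183

From k distinct to k+1 distinct takes on average 32/(32-k) tickets.
Sum over k = 16,...,31: E = 32/16 + 32/15 + 32/14 + ... + 32/2 + 32/1 = 108.1833.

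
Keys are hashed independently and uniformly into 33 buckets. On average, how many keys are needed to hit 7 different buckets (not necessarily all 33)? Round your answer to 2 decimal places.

7.73

Going from k to k+1 distinct takes a geometric number of keys with mean 33/(33-k).
Sum over k = 0,...,6: E = 33/33 + 33/32 + 33/31 + ... + 33/28 + 33/27 = 7.734.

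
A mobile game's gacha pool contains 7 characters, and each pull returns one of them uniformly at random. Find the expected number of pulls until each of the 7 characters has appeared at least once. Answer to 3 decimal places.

After k distinct characters have appeared, the next pull gives a new one with probability (7-k)/7, so the expected wait for the (k+1)-th is 7/(7-k).
E[T] = 7/7 + 7/6 + 7/5 + ... + 7/2 + 7/1 = 7·H_{7}.
H_{7} = 2.5929, so E[T] = 18.1500.

18.150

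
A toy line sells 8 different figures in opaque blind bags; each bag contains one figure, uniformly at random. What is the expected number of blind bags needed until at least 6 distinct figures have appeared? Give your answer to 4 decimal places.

With k distinct figures already seen, the next new one arrives after an expected 8/(8-k) blind bags.
Sum over k = 0,...,5: E = 8/8 + 8/7 + 8/6 + 8/5 + 8/4 + 8/3 = 9.74286.

9.7429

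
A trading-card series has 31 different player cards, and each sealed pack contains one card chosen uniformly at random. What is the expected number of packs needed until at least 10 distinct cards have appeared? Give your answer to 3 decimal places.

11.838

Going from k to k+1 distinct takes a geometric number of packs with mean 31/(31-k).
Sum over k = 0,...,9: E = 31/31 + 31/30 + 31/29 + ... + 31/23 + 31/22 = 11.8385.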